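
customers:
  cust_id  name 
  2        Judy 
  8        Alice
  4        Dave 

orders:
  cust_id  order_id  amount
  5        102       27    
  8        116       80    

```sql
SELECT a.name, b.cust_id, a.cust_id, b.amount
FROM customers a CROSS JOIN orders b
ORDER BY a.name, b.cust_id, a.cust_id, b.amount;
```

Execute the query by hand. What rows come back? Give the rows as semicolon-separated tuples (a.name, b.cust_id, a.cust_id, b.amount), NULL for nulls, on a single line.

(Alice, 5, 8, 27); (Alice, 8, 8, 80); (Dave, 5, 4, 27); (Dave, 8, 4, 80); (Judy, 5, 2, 27); (Judy, 8, 2, 80)

CROSS JOIN pairs every row of `customers` with every row of `orders`: 3 × 2 = 6 rows.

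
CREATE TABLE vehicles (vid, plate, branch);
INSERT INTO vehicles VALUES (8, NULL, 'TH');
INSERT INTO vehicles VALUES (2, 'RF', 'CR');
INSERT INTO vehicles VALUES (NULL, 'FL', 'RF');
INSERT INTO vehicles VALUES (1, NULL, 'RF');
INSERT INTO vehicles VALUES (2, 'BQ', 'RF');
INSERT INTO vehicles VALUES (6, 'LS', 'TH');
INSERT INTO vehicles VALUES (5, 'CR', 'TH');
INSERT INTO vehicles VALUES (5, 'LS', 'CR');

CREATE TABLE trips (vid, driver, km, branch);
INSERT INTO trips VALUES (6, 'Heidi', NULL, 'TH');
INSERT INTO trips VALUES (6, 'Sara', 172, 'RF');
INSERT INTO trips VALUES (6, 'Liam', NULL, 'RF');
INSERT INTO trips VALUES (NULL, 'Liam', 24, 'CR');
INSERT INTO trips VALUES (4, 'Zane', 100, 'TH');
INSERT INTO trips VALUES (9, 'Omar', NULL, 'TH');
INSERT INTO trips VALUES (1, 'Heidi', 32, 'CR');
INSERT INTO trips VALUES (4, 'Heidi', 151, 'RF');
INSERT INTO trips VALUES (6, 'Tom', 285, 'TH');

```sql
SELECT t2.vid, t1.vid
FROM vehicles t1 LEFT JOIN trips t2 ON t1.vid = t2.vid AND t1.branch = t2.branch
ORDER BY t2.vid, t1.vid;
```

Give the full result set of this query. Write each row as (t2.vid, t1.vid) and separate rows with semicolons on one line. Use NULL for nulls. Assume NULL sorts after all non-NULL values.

(6, 6); (6, 6); (NULL, 1); (NULL, 2); (NULL, 2); (NULL, 5); (NULL, 5); (NULL, 8); (NULL, NULL)

LEFT JOIN keeps every row from `vehicles`; unmatched rows get NULL for `trips`'s columns.
Matching on t1.vid = t2.vid AND t1.branch = t2.branch. A NULL in a compared column never satisfies the condition.
- vid=8, branch=TH: no t2 row matches, row kept with t2 columns NULL.
- vid=2, branch=CR: no t2 row matches, row kept with t2 columns NULL.
- vid=NULL, branch=RF: no t2 row matches, row kept with t2 columns NULL.
- vid=1, branch=RF: no t2 row matches, row kept with t2 columns NULL.
- vid=2, branch=RF: no t2 row matches, row kept with t2 columns NULL.
- vid=6, branch=TH: 2 matching t2 row(s), so 2 row(s) emitted.
- vid=5, branch=TH: no t2 row matches, row kept with t2 columns NULL.
- vid=5, branch=CR: no t2 row matches, row kept with t2 columns NULL.
After projecting and ordering:
t2.vid | t1.vid
6 | 6
6 | 6
NULL | 1
NULL | 2
NULL | 2
NULL | 5
NULL | 5
NULL | 8
NULL | NULL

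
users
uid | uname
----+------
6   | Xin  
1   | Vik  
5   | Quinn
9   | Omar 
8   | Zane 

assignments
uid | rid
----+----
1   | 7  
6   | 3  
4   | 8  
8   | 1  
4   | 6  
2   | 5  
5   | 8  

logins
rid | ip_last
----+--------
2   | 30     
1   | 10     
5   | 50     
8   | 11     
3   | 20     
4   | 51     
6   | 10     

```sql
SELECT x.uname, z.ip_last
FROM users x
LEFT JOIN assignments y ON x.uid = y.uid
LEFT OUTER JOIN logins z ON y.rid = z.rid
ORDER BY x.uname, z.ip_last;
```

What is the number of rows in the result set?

5

Step 1 — x LEFT JOIN y on uid → 5 row(s).
Then LEFT JOIN `logins z` on rid: each of those 5 rows is kept; rows whose y.rid has no match in z get NULL for z's columns.
Result: 5 row(s).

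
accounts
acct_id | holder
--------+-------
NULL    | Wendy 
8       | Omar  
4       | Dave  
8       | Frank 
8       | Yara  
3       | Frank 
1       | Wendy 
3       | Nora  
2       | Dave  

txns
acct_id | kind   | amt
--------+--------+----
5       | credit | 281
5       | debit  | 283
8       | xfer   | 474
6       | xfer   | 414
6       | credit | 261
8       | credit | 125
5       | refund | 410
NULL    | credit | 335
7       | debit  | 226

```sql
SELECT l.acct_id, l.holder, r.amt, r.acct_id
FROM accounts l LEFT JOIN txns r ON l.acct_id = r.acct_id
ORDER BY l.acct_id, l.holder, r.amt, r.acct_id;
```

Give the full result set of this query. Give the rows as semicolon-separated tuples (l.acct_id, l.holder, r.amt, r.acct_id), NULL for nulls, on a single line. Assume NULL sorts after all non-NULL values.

(1, Wendy, NULL, NULL); (2, Dave, NULL, NULL); (3, Frank, NULL, NULL); (3, Nora, NULL, NULL); (4, Dave, NULL, NULL); (8, Frank, 125, 8); (8, Frank, 474, 8); (8, Omar, 125, 8); (8, Omar, 474, 8); (8, Yara, 125, 8); (8, Yara, 474, 8); (NULL, Wendy, NULL, NULL)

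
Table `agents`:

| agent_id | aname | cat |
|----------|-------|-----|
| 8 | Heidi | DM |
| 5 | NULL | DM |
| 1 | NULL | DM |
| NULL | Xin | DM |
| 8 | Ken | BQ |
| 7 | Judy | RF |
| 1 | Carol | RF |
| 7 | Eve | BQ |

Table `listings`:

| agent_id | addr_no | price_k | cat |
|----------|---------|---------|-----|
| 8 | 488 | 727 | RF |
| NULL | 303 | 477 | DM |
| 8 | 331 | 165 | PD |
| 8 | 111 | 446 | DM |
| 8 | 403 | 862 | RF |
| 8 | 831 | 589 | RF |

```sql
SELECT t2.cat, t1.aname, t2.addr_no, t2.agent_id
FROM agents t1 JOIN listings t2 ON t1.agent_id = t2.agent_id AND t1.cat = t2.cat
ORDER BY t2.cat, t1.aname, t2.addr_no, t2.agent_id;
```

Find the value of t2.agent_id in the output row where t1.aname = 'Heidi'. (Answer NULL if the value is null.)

INNER JOIN keeps only pairs where the ON condition holds.
Matching on t1.agent_id = t2.agent_id AND t1.cat = t2.cat. A NULL in a compared column never satisfies the condition.
- t1 row (agent_id=8, cat=DM): matches 1 t2 row(s) → 1 output row(s).
- t1 row (agent_id=5, cat=DM): no match → dropped.
- t1 row (agent_id=1, cat=DM): no match → dropped.
- t1 row (agent_id=NULL, cat=DM): no match → dropped.
- t1 row (agent_id=8, cat=BQ): no match → dropped.
- t1 row (agent_id=7, cat=RF): no match → dropped.
- t1 row (agent_id=1, cat=RF): no match → dropped.
- t1 row (agent_id=7, cat=BQ): no match → dropped.

8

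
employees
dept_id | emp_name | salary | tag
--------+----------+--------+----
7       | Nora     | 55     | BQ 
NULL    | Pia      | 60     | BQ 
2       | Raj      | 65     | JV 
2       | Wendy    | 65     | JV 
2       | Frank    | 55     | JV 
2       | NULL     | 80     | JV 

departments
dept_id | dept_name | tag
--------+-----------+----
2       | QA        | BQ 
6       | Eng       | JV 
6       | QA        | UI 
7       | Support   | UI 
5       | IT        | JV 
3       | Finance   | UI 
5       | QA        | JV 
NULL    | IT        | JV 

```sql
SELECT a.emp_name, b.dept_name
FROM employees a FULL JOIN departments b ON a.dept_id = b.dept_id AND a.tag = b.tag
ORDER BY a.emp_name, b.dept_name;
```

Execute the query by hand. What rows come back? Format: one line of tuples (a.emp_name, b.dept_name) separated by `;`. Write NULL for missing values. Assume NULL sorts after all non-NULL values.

FULL OUTER JOIN keeps every row from both sides; unmatched rows get NULL for the other side's columns.
Matching on a.dept_id = b.dept_id AND a.tag = b.tag. A NULL in a compared column never satisfies the condition.
Matched pairs: 0; unmatched a rows kept: 6; unmatched b rows kept: 8.

(Frank, NULL); (Nora, NULL); (Pia, NULL); (Raj, NULL); (Wendy, NULL); (NULL, Eng); (NULL, Finance); (NULL, IT); (NULL, IT); (NULL, QA); (NULL, QA); (NULL, QA); (NULL, Support); (NULL, NULL)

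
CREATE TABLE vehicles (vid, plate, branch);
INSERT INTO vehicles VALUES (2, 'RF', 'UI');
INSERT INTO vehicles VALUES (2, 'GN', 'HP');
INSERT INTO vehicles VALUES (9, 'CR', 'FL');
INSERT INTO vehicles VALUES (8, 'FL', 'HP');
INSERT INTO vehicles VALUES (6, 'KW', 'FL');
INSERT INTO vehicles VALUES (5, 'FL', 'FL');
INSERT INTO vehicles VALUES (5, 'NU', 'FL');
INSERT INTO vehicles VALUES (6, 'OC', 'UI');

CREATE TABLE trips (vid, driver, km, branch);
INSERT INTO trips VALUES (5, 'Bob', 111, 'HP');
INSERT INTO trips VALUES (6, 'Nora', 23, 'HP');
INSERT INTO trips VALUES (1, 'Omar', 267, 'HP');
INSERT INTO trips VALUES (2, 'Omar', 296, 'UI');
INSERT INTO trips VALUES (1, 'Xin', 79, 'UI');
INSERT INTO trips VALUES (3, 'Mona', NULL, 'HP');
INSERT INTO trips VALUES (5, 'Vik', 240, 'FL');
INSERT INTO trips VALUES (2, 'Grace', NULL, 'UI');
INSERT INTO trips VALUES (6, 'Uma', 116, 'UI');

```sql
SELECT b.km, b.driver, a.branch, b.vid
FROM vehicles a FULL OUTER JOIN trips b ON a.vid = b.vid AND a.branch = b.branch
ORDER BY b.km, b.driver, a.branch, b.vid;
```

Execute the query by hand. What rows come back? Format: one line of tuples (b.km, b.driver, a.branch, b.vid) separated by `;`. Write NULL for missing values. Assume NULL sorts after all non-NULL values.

(23, Nora, NULL, 6); (79, Xin, NULL, 1); (111, Bob, NULL, 5); (116, Uma, UI, 6); (240, Vik, FL, 5); (240, Vik, FL, 5); (267, Omar, NULL, 1); (296, Omar, UI, 2); (NULL, Grace, UI, 2); (NULL, Mona, NULL, 3); (NULL, NULL, FL, NULL); (NULL, NULL, FL, NULL); (NULL, NULL, HP, NULL); (NULL, NULL, HP, NULL)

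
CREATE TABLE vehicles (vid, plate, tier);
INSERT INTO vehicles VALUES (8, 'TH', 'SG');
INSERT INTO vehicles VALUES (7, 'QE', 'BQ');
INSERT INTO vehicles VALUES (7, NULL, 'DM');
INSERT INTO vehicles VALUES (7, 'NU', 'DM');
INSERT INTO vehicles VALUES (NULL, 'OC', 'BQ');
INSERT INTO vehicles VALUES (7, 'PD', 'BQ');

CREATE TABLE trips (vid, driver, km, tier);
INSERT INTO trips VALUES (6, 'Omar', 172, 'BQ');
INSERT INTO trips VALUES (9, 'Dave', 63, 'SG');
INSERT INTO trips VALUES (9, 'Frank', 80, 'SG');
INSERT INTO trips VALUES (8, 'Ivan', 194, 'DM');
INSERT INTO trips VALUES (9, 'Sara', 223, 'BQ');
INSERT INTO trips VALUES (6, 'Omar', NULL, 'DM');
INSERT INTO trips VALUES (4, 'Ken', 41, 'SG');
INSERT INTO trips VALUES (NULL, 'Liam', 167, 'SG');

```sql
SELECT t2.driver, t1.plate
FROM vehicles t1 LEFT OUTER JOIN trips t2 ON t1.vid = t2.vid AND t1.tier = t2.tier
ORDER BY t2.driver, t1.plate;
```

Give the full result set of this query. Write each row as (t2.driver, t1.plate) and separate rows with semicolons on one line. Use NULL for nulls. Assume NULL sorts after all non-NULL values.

LEFT JOIN keeps every row from `vehicles`; unmatched rows get NULL for `trips`'s columns.
Matching on t1.vid = t2.vid AND t1.tier = t2.tier. A NULL in a compared column never satisfies the condition.
- vid=8, tier=SG: no t2 row matches, row kept with t2 columns NULL.
- vid=7, tier=BQ: no t2 row matches, row kept with t2 columns NULL.
- vid=7, tier=DM: no t2 row matches, row kept with t2 columns NULL.
- vid=7, tier=DM: no t2 row matches, row kept with t2 columns NULL.
- vid=NULL, tier=BQ: no t2 row matches, row kept with t2 columns NULL.
- vid=7, tier=BQ: no t2 row matches, row kept with t2 columns NULL.
After projecting and ordering:
t2.driver | t1.plate
NULL | NU
NULL | OC
NULL | PD
NULL | QE
NULL | TH
NULL | NULL

(NULL, NU); (NULL, OC); (NULL, PD); (NULL, QE); (NULL, TH); (NULL, NULL)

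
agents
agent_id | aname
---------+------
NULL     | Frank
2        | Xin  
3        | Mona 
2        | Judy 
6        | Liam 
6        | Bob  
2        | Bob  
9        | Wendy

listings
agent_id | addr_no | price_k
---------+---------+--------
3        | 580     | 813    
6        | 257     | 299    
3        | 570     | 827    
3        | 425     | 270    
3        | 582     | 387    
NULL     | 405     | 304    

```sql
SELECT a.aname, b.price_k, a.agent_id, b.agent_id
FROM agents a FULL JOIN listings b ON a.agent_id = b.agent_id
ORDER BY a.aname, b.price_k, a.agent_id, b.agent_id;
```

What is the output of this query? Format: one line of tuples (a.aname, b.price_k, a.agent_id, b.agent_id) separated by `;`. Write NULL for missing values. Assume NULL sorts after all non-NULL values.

(Bob, 299, 6, 6); (Bob, NULL, 2, NULL); (Frank, NULL, NULL, NULL); (Judy, NULL, 2, NULL); (Liam, 299, 6, 6); (Mona, 270, 3, 3); (Mona, 387, 3, 3); (Mona, 813, 3, 3); (Mona, 827, 3, 3); (Wendy, NULL, 9, NULL); (Xin, NULL, 2, NULL); (NULL, 304, NULL, NULL)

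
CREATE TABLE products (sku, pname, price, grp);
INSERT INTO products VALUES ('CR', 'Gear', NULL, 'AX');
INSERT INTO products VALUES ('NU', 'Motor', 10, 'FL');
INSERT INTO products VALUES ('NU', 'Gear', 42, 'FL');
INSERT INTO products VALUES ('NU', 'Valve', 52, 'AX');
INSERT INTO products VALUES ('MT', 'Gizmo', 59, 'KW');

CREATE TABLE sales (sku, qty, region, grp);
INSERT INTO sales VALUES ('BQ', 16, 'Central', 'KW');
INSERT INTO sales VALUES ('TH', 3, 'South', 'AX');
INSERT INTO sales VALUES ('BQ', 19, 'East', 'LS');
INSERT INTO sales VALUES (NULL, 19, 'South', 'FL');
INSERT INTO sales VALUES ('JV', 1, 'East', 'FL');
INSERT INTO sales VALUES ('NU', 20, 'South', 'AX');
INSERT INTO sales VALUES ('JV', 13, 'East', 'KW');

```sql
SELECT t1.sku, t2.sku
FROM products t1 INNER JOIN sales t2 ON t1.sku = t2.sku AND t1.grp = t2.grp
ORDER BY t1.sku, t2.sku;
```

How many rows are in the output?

1

INNER JOIN keeps only pairs where the ON condition holds.
Matching on t1.sku = t2.sku AND t1.grp = t2.grp. A NULL in a compared column never satisfies the condition.
Matched pairs: 1.
Total: 1 rows.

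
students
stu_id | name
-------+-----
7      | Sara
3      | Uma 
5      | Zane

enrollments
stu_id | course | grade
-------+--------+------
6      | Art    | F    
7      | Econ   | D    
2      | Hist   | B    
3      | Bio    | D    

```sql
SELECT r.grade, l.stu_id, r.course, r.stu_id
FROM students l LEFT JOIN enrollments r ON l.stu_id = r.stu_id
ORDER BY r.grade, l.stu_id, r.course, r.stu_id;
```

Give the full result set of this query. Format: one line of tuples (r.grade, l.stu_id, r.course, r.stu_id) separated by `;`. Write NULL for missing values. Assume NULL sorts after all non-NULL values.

LEFT JOIN keeps every row from `students`; unmatched rows get NULL for `enrollments`'s columns.
Matching on l.stu_id = r.stu_id.
- stu_id=7: 1 matching r row(s), so 1 row(s) emitted.
- stu_id=3: 1 matching r row(s), so 1 row(s) emitted.
- stu_id=5: no r row matches, row kept with r columns NULL.
After projecting and ordering:
r.grade | l.stu_id | r.course | r.stu_id
D | 3 | Bio | 3
D | 7 | Econ | 7
NULL | 5 | NULL | NULL

(D, 3, Bio, 3); (D, 7, Econ, 7); (NULL, 5, NULL, NULL)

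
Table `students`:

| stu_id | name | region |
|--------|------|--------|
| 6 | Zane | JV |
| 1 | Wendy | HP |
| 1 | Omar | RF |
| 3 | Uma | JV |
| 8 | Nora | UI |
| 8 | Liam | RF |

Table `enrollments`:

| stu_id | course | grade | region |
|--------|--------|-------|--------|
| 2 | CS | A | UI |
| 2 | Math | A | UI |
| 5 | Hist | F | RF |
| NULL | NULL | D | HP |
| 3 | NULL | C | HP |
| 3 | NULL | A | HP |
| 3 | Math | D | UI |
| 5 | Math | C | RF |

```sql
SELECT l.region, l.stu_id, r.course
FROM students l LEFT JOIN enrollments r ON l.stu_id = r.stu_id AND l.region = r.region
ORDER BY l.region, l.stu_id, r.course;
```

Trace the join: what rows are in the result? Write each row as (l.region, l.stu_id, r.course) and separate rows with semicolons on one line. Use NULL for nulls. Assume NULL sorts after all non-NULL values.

(HP, 1, NULL); (JV, 3, NULL); (JV, 6, NULL); (RF, 1, NULL); (RF, 8, NULL); (UI, 8, NULL)

LEFT JOIN keeps every row from `students`; unmatched rows get NULL for `enrollments`'s columns.
Matching on l.stu_id = r.stu_id AND l.region = r.region. A NULL in a compared column never satisfies the condition.
- stu_id=6, region=JV: no r row matches, row kept with r columns NULL.
- stu_id=1, region=HP: no r row matches, row kept with r columns NULL.
- stu_id=1, region=RF: no r row matches, row kept with r columns NULL.
- stu_id=3, region=JV: no r row matches, row kept with r columns NULL.
- stu_id=8, region=UI: no r row matches, row kept with r columns NULL.
- stu_id=8, region=RF: no r row matches, row kept with r columns NULL.
After projecting and ordering:
l.region | l.stu_id | r.course
HP | 1 | NULL
JV | 3 | NULL
JV | 6 | NULL
RF | 1 | NULL
RF | 8 | NULL
UI | 8 | NULL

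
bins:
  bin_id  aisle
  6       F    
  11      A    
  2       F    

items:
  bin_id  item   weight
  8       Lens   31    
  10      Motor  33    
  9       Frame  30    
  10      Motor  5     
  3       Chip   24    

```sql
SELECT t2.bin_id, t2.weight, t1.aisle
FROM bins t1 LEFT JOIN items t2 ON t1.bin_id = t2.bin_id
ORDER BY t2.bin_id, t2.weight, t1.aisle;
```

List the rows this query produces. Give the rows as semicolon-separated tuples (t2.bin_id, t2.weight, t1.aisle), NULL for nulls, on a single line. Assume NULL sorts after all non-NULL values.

LEFT JOIN keeps every row from `bins`; unmatched rows get NULL for `items`'s columns.
Matching on t1.bin_id = t2.bin_id.
- t1[0] bin_id=6 → no match; kept with NULLs on the t2 side.
- t1[1] bin_id=11 → no match; kept with NULLs on the t2 side.
- t1[2] bin_id=2 → no match; kept with NULLs on the t2 side.
After projecting and ordering:
t2.bin_id | t2.weight | t1.aisle
NULL | NULL | A
NULL | NULL | F
NULL | NULL | F

(NULL, NULL, A); (NULL, NULL, F); (NULL, NULL, F)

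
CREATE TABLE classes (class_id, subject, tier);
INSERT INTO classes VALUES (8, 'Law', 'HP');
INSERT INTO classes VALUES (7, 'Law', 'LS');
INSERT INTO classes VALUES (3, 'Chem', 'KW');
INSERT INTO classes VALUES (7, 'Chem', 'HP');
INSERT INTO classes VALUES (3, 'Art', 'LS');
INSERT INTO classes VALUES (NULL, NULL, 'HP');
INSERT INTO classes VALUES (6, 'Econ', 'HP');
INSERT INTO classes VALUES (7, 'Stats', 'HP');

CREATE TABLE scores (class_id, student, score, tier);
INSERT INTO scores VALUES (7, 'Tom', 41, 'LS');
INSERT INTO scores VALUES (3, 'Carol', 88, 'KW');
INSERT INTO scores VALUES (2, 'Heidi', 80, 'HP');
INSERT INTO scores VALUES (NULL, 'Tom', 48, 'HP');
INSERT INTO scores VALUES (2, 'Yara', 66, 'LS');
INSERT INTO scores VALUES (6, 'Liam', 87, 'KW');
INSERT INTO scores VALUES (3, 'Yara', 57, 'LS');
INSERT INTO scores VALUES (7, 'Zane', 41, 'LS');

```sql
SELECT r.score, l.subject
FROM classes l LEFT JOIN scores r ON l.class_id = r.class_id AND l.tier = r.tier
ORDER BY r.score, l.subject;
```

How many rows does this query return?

9

LEFT JOIN keeps every row from `classes`; unmatched rows get NULL for `scores`'s columns.
Matching on l.class_id = r.class_id AND l.tier = r.tier. A NULL in a compared column never satisfies the condition.
- l (class_id=8, tier=HP) has no partner → padded with NULL.
- l (class_id=7, tier=LS) pairs with 2 row(s) of r.
- l (class_id=3, tier=KW) pairs with 1 row(s) of r.
- l (class_id=7, tier=HP) has no partner → padded with NULL.
- l (class_id=3, tier=LS) pairs with 1 row(s) of r.
- l (class_id=NULL, tier=HP) has no partner → padded with NULL.
- l (class_id=6, tier=HP) has no partner → padded with NULL.
- l (class_id=7, tier=HP) has no partner → padded with NULL.
Total: 4 matched + 5 padded = 9 rows.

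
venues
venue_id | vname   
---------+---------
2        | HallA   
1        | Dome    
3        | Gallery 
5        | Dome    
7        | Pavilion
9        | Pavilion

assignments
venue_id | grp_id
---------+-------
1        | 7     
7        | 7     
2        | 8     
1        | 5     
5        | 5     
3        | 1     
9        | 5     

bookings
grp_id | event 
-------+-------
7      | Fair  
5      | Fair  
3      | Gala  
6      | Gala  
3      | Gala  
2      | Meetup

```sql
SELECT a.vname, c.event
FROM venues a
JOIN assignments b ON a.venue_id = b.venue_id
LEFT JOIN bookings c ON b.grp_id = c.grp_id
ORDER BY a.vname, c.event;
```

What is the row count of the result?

7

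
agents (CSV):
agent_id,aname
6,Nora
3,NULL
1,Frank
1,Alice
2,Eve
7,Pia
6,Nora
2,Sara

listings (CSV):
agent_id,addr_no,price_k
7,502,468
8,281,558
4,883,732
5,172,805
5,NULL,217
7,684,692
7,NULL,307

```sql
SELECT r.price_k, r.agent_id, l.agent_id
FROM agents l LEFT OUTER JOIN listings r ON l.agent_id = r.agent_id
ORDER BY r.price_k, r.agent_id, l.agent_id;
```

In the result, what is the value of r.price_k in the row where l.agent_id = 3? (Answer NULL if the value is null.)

LEFT JOIN keeps every row from `agents`; unmatched rows get NULL for `listings`'s columns.
Matching on l.agent_id = r.agent_id.
Matched pairs: 3; unmatched l rows kept: 7.

NULL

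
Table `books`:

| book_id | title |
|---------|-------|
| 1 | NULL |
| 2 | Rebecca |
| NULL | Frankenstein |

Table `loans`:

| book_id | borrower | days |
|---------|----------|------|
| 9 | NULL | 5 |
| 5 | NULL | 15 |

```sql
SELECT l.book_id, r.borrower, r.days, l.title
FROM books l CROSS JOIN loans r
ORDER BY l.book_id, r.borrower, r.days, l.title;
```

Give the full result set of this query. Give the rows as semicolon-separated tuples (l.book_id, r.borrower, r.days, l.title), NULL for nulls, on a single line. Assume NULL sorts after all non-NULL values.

(1, NULL, 5, NULL); (1, NULL, 15, NULL); (2, NULL, 5, Rebecca); (2, NULL, 15, Rebecca); (NULL, NULL, 5, Frankenstein); (NULL, NULL, 15, Frankenstein)

CROSS JOIN pairs every row of `books` with every row of `loans`: 3 × 2 = 6 rows.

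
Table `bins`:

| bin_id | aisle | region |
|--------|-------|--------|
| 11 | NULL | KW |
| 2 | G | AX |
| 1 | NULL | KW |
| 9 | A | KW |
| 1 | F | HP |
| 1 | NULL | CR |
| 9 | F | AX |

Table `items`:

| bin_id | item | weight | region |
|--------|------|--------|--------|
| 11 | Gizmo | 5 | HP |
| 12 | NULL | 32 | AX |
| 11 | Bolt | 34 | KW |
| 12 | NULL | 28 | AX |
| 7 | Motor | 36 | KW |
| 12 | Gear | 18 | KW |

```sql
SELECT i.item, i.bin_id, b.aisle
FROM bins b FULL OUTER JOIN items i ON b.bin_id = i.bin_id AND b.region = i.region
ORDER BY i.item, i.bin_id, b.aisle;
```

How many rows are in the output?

FULL OUTER JOIN keeps every row from both sides; unmatched rows get NULL for the other side's columns.
Matching on b.bin_id = i.bin_id AND b.region = i.region.
- b[0] bin_id=11, region=KW → 1 match(es) in i → 1 row(s).
- b[1] bin_id=2, region=AX → no match; kept with NULLs on the i side.
- b[2] bin_id=1, region=KW → no match; kept with NULLs on the i side.
- b[3] bin_id=9, region=KW → no match; kept with NULLs on the i side.
- b[4] bin_id=1, region=HP → no match; kept with NULLs on the i side.
- b[5] bin_id=1, region=CR → no match; kept with NULLs on the i side.
- b[6] bin_id=9, region=AX → no match; kept with NULLs on the i side.
- 5 row(s) from i found no b partner → padded with NULL.
Total: 1 matched + 11 padded = 12 rows.

12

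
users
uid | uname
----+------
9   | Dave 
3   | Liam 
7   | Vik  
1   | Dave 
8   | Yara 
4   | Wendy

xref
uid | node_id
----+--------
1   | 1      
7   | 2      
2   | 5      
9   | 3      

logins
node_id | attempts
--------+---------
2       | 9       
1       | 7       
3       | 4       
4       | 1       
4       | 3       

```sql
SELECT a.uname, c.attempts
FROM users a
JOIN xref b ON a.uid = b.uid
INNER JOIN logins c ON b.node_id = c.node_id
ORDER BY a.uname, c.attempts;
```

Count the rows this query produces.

Evaluate left to right. First `users a INNER JOIN xref b` on uid: 3 row(s).
Then INNER JOIN `logins c` on node_id: keep only rows whose b.node_id appears in c.
Result: 3 row(s).

3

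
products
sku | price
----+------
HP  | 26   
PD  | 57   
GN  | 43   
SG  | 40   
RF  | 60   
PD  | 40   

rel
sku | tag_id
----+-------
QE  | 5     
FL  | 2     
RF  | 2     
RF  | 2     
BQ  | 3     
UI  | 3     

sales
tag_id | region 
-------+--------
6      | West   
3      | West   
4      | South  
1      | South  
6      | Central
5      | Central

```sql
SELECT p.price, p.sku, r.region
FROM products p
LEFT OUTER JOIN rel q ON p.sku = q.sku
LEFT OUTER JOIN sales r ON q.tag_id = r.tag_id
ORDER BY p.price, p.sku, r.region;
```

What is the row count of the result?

7

Evaluate left to right. First `products p LEFT JOIN rel q` on sku: 7 row(s).
Then LEFT JOIN `sales r` on tag_id: each of those 7 rows is kept; rows whose q.tag_id has no match in r get NULL for r's columns.
Result: 7 row(s).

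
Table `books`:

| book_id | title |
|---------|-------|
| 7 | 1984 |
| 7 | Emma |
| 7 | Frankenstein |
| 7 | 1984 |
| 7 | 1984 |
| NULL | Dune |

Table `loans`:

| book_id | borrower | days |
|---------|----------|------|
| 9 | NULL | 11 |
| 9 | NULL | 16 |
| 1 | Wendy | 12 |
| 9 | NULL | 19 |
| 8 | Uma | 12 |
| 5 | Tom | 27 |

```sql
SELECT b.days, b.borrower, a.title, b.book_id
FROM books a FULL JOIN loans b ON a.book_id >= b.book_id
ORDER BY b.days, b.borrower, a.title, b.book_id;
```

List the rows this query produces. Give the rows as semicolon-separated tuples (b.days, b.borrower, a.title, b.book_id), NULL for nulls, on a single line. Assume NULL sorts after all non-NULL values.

(11, NULL, NULL, 9); (12, Uma, NULL, 8); (12, Wendy, 1984, 1); (12, Wendy, 1984, 1); (12, Wendy, 1984, 1); (12, Wendy, Emma, 1); (12, Wendy, Frankenstein, 1); (16, NULL, NULL, 9); (19, NULL, NULL, 9); (27, Tom, 1984, 5); (27, Tom, 1984, 5); (27, Tom, 1984, 5); (27, Tom, Emma, 5); (27, Tom, Frankenstein, 5); (NULL, NULL, Dune, NULL)

FULL OUTER JOIN keeps every row from both sides; unmatched rows get NULL for the other side's columns.
Matching on a.book_id >= b.book_id. A NULL in a compared column never satisfies the condition.
- a[0] book_id=7 → 2 match(es) in b → 2 row(s).
- a[1] book_id=7 → 2 match(es) in b → 2 row(s).
- a[2] book_id=7 → 2 match(es) in b → 2 row(s).
- a[3] book_id=7 → 2 match(es) in b → 2 row(s).
- a[4] book_id=7 → 2 match(es) in b → 2 row(s).
- a[5] book_id=NULL → no match; kept with NULLs on the b side.
- plus 4 unmatched b row(s), each kept with NULL a columns.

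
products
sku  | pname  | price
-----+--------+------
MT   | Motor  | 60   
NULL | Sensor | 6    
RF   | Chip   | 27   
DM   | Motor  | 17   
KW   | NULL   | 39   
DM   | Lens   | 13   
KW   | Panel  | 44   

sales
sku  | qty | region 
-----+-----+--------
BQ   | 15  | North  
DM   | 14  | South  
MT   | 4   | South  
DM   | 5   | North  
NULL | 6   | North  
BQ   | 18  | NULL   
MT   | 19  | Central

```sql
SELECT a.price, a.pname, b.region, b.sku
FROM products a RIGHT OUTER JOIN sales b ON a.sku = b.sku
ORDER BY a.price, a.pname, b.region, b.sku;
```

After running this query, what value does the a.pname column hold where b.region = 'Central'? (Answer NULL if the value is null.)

Motor

RIGHT JOIN keeps every row from `sales`; unmatched rows get NULL for `products`'s columns.
Matching on a.sku = b.sku. A NULL in a compared column never satisfies the condition.
- sku=MT: 2 matching b row(s), so 2 row(s) emitted.
- sku=NULL: no matching b row.
- sku=RF: no matching b row.
- sku=DM: 2 matching b row(s), so 2 row(s) emitted.
- sku=KW: no matching b row.
- sku=DM: 2 matching b row(s), so 2 row(s) emitted.
- sku=KW: no matching b row.
- 3 b row(s) had no a match → kept, a columns NULL.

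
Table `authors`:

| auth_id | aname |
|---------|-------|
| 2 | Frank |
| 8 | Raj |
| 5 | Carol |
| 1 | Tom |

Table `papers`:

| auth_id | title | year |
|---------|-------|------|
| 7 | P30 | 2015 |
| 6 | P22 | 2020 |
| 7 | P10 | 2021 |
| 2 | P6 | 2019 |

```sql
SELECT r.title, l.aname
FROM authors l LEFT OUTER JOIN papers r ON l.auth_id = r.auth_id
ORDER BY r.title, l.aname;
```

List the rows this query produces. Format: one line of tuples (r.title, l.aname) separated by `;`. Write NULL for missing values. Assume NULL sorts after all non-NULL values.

(P6, Frank); (NULL, Carol); (NULL, Raj); (NULL, Tom)

LEFT JOIN keeps every row from `authors`; unmatched rows get NULL for `papers`'s columns.
Matching on l.auth_id = r.auth_id.
- l (auth_id=2) pairs with 1 row(s) of r.
- l (auth_id=8) has no partner → padded with NULL.
- l (auth_id=5) has no partner → padded with NULL.
- l (auth_id=1) has no partner → padded with NULL.
After projecting and ordering:
r.title | l.aname
P6 | Frank
NULL | Carol
NULL | Raj
NULL | Tom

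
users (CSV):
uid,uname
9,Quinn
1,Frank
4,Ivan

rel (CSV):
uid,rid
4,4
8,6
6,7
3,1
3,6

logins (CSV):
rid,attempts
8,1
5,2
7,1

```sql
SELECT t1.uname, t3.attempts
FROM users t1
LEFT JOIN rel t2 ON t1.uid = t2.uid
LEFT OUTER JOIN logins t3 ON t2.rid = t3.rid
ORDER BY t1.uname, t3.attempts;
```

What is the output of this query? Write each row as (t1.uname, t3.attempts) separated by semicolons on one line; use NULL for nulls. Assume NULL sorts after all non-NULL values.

(Frank, NULL); (Ivan, NULL); (Quinn, NULL)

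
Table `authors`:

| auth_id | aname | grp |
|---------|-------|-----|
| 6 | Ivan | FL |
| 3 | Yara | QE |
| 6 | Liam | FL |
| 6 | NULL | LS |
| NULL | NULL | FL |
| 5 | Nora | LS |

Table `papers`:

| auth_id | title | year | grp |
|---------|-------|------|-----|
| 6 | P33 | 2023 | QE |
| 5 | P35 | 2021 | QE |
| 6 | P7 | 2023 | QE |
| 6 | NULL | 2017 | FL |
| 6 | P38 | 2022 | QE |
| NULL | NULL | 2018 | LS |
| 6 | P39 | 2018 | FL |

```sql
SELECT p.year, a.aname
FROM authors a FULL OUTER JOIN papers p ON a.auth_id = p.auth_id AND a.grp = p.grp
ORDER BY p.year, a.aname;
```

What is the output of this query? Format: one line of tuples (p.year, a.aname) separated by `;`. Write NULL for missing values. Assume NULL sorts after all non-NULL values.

FULL OUTER JOIN keeps every row from both sides; unmatched rows get NULL for the other side's columns.
Matching on a.auth_id = p.auth_id AND a.grp = p.grp. A NULL in a compared column never satisfies the condition.
Matched pairs: 4; unmatched a rows kept: 4; unmatched p rows kept: 5.

(2017, Ivan); (2017, Liam); (2018, Ivan); (2018, Liam); (2018, NULL); (2021, NULL); (2022, NULL); (2023, NULL); (2023, NULL); (NULL, Nora); (NULL, Yara); (NULL, NULL); (NULL, NULL)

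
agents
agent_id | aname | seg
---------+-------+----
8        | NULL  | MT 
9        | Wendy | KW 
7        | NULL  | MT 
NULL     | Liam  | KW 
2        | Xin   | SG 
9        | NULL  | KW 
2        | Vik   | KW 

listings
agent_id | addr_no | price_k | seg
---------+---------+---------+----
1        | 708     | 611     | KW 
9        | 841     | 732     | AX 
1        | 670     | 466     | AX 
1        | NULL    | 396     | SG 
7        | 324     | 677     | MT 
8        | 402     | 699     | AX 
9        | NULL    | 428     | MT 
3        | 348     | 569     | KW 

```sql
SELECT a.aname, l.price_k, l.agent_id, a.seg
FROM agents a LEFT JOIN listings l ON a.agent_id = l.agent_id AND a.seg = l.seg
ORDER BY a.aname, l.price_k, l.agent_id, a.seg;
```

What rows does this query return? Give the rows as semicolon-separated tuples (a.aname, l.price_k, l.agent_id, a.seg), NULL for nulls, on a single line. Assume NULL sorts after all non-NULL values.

(Liam, NULL, NULL, KW); (Vik, NULL, NULL, KW); (Wendy, NULL, NULL, KW); (Xin, NULL, NULL, SG); (NULL, 677, 7, MT); (NULL, NULL, NULL, KW); (NULL, NULL, NULL, MT)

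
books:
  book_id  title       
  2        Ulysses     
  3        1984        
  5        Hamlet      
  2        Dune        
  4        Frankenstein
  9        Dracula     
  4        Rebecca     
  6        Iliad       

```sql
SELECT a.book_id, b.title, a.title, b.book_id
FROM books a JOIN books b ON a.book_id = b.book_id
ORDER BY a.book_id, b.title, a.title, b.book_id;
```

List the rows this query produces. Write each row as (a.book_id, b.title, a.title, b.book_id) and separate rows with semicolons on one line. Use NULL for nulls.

INNER JOIN keeps only pairs where the ON condition holds.
Matching on a.book_id = b.book_id.
- a (book_id=2) pairs with 2 row(s) of b.
- a (book_id=3) pairs with 1 row(s) of b.
- a (book_id=5) pairs with 1 row(s) of b.
- a (book_id=2) pairs with 2 row(s) of b.
- a (book_id=4) pairs with 2 row(s) of b.
- a (book_id=9) pairs with 1 row(s) of b.
- a (book_id=4) pairs with 2 row(s) of b.
- a (book_id=6) pairs with 1 row(s) of b.

(2, Dune, Dune, 2); (2, Dune, Ulysses, 2); (2, Ulysses, Dune, 2); (2, Ulysses, Ulysses, 2); (3, 1984, 1984, 3); (4, Frankenstein, Frankenstein, 4); (4, Frankenstein, Rebecca, 4); (4, Rebecca, Frankenstein, 4); (4, Rebecca, Rebecca, 4); (5, Hamlet, Hamlet, 5); (6, Iliad, Iliad, 6); (9, Dracula, Dracula, 9)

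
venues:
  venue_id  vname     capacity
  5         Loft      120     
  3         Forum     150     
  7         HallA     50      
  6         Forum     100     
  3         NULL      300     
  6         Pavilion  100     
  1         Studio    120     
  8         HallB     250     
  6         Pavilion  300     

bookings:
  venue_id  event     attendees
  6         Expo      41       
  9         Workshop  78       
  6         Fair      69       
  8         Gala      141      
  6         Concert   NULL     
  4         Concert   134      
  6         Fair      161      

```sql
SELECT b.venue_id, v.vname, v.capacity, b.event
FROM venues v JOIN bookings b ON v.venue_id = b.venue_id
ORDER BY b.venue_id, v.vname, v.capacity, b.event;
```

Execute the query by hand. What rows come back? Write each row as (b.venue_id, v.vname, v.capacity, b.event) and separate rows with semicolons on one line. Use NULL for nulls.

(6, Forum, 100, Concert); (6, Forum, 100, Expo); (6, Forum, 100, Fair); (6, Forum, 100, Fair); (6, Pavilion, 100, Concert); (6, Pavilion, 100, Expo); (6, Pavilion, 100, Fair); (6, Pavilion, 100, Fair); (6, Pavilion, 300, Concert); (6, Pavilion, 300, Expo); (6, Pavilion, 300, Fair); (6, Pavilion, 300, Fair); (8, HallB, 250, Gala)

INNER JOIN keeps only pairs where the ON condition holds.
Matching on v.venue_id = b.venue_id.
- v row (venue_id=5): no match → dropped.
- v row (venue_id=3): no match → dropped.
- v row (venue_id=7): no match → dropped.
- v row (venue_id=6): matches 4 b row(s) → 4 output row(s).
- v row (venue_id=3): no match → dropped.
- v row (venue_id=6): matches 4 b row(s) → 4 output row(s).
- v row (venue_id=1): no match → dropped.
- v row (venue_id=8): matches 1 b row(s) → 1 output row(s).
- v row (venue_id=6): matches 4 b row(s) → 4 output row(s).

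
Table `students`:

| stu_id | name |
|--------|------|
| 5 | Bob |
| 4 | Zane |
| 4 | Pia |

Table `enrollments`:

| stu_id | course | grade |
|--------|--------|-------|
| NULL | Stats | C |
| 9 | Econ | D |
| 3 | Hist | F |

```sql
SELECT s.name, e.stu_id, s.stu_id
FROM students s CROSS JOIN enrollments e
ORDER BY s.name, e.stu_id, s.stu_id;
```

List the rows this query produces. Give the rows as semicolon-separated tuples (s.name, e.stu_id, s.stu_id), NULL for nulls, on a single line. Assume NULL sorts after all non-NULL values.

CROSS JOIN pairs every row of `students` with every row of `enrollments`: 3 × 3 = 9 rows.
After projecting and ordering:
s.name | e.stu_id | s.stu_id
Bob | 3 | 5
Bob | 9 | 5
Bob | NULL | 5
Pia | 3 | 4
Pia | 9 | 4
Pia | NULL | 4
Zane | 3 | 4
Zane | 9 | 4
Zane | NULL | 4

(Bob, 3, 5); (Bob, 9, 5); (Bob, NULL, 5); (Pia, 3, 4); (Pia, 9, 4); (Pia, NULL, 4); (Zane, 3, 4); (Zane, 9, 4); (Zane, NULL, 4)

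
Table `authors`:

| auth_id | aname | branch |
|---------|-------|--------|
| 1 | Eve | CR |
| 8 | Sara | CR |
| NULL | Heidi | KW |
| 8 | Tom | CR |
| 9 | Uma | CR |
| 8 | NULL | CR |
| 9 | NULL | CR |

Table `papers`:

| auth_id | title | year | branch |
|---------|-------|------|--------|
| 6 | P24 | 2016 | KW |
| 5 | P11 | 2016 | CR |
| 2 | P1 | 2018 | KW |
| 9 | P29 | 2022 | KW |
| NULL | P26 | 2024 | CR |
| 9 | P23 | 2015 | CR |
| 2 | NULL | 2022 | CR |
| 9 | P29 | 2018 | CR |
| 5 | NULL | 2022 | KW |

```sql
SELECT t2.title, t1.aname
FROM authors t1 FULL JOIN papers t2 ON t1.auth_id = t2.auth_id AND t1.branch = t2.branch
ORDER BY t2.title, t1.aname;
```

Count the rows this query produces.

FULL OUTER JOIN keeps every row from both sides; unmatched rows get NULL for the other side's columns.
Matching on t1.auth_id = t2.auth_id AND t1.branch = t2.branch. A NULL in a compared column never satisfies the condition.
- auth_id=1, branch=CR: no t2 row matches, row kept with t2 columns NULL.
- auth_id=8, branch=CR: no t2 row matches, row kept with t2 columns NULL.
- auth_id=NULL, branch=KW: no t2 row matches, row kept with t2 columns NULL.
- auth_id=8, branch=CR: no t2 row matches, row kept with t2 columns NULL.
- auth_id=9, branch=CR: 2 matching t2 row(s), so 2 row(s) emitted.
- auth_id=8, branch=CR: no t2 row matches, row kept with t2 columns NULL.
- auth_id=9, branch=CR: 2 matching t2 row(s), so 2 row(s) emitted.
- 7 t2 row(s) had no t1 match → kept, t1 columns NULL.
Total: 4 matched + 12 padded = 16 rows.

16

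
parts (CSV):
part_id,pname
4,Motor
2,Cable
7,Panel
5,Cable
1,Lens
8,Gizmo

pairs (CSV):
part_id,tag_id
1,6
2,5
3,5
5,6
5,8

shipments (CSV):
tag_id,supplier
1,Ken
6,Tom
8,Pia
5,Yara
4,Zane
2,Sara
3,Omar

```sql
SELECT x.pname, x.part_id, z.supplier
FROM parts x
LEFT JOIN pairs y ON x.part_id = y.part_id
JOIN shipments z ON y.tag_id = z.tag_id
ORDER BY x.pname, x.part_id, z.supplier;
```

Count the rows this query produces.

Joins associate left-to-right: parts LEFT JOIN pairs on part_id gives 7 intermediate row(s).
Then INNER JOIN `shipments z` on tag_id: keep only rows whose y.tag_id appears in z.
Result: 4 row(s).

4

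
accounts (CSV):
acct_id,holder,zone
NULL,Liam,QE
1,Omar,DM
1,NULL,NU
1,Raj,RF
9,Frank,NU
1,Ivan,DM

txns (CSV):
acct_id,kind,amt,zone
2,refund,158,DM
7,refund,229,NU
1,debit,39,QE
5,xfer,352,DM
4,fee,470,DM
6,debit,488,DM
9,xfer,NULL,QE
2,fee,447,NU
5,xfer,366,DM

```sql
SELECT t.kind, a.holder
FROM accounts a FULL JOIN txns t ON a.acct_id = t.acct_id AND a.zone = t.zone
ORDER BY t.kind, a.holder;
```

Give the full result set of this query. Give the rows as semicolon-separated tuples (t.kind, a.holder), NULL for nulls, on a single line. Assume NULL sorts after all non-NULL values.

FULL OUTER JOIN keeps every row from both sides; unmatched rows get NULL for the other side's columns.
Matching on a.acct_id = t.acct_id AND a.zone = t.zone. A NULL in a compared column never satisfies the condition.
- a row (acct_id=NULL, zone=QE): no match → kept, t columns NULL.
- a row (acct_id=1, zone=DM): no match → kept, t columns NULL.
- a row (acct_id=1, zone=NU): no match → kept, t columns NULL.
- a row (acct_id=1, zone=RF): no match → kept, t columns NULL.
- a row (acct_id=9, zone=NU): no match → kept, t columns NULL.
- a row (acct_id=1, zone=DM): no match → kept, t columns NULL.
- plus 9 unmatched t row(s), each kept with NULL a columns.

(debit, NULL); (debit, NULL); (fee, NULL); (fee, NULL); (refund, NULL); (refund, NULL); (xfer, NULL); (xfer, NULL); (xfer, NULL); (NULL, Frank); (NULL, Ivan); (NULL, Liam); (NULL, Omar); (NULL, Raj); (NULL, NULL)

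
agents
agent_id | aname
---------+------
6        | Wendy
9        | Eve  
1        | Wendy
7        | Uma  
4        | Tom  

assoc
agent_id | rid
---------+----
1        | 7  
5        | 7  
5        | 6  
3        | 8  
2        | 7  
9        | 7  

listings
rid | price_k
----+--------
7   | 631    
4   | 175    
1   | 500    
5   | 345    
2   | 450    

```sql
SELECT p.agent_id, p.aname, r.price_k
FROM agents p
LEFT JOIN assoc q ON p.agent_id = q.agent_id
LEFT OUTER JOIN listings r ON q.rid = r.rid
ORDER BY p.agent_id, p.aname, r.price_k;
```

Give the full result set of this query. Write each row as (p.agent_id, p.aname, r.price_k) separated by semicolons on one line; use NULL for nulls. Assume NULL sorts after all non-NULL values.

(1, Wendy, 631); (4, Tom, NULL); (6, Wendy, NULL); (7, Uma, NULL); (9, Eve, 631)

Evaluate left to right. First `agents p LEFT JOIN assoc q` on agent_id: 5 row(s).
Then LEFT JOIN `listings r` on rid: each of those 5 rows is kept; rows whose q.rid has no match in r get NULL for r's columns.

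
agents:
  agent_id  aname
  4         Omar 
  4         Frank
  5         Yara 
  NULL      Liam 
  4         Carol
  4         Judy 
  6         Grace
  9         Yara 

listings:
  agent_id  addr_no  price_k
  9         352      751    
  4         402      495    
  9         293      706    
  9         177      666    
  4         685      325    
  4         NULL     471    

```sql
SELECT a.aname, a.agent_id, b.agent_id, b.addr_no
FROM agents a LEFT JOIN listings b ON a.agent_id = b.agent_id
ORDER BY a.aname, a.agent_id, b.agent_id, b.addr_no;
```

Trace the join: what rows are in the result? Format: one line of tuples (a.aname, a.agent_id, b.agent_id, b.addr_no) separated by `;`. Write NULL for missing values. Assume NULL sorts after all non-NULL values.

LEFT JOIN keeps every row from `agents`; unmatched rows get NULL for `listings`'s columns.
Matching on a.agent_id = b.agent_id. A NULL in a compared column never satisfies the condition.
Matched pairs: 15; unmatched a rows kept: 3.

(Carol, 4, 4, 402); (Carol, 4, 4, 685); (Carol, 4, 4, NULL); (Frank, 4, 4, 402); (Frank, 4, 4, 685); (Frank, 4, 4, NULL); (Grace, 6, NULL, NULL); (Judy, 4, 4, 402); (Judy, 4, 4, 685); (Judy, 4, 4, NULL); (Liam, NULL, NULL, NULL); (Omar, 4, 4, 402); (Omar, 4, 4, 685); (Omar, 4, 4, NULL); (Yara, 5, NULL, NULL); (Yara, 9, 9, 177); (Yara, 9, 9, 293); (Yara, 9, 9, 352)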